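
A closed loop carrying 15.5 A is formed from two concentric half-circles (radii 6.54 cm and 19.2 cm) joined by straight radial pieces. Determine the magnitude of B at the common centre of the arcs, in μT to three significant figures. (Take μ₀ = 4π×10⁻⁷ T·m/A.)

The radial connectors point toward the centre, so dl × r̂ = 0 and they contribute nothing.
Each semicircle gives μ₀I/(4R): inner arc 7.45×10⁻⁵ T, outer arc 2.54×10⁻⁵ T.
The two arcs carry current in opposite angular senses, so their fields oppose: B = |7.45×10⁻⁵ − 2.54×10⁻⁵| = 4.91×10⁻⁵ T.

B ≈ 49.1 μT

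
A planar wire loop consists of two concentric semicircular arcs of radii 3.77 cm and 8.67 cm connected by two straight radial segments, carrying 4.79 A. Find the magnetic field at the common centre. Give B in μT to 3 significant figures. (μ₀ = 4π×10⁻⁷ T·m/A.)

B ≈ 22.6 μT

The radial connectors point toward the centre, so dl × r̂ = 0 and they contribute nothing.
Each semicircle gives μ₀I/(4R): inner arc 3.99×10⁻⁵ T, outer arc 1.74×10⁻⁵ T.
The two arcs carry current in opposite angular senses, so their fields oppose: B = |3.99×10⁻⁵ − 1.74×10⁻⁵| = 2.26×10⁻⁵ T.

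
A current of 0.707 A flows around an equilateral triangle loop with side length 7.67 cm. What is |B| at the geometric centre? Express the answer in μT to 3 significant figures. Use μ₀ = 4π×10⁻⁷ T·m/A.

B ≈ 16.6 μT

Each side is a finite straight segment at perpendicular distance d = a/(2 tan(π/3)) = 0.02214 m from the centre, with end-angles ±π/3.
One side contributes B₁ = (μ₀I/4πd)·2 sin(π/3) = 5.53×10⁻⁶ T.
All 3 sides add in the same direction: B = 3 × 5.53×10⁻⁶ = 1.66×10⁻⁵ T.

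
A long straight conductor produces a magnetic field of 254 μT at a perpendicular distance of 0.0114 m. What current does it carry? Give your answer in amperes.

I ≈ 14.5 A

For a long straight wire B = μ₀I/(2πd), so I = 2πdB/μ₀.
I = 2π × 0.0114 × 2.54×10⁻⁴ / (4π×10⁻⁷) = 14.5 A.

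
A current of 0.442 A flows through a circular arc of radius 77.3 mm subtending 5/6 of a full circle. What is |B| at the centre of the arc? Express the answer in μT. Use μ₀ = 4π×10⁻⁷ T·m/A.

B ≈ 2.99 μT

The Biot–Savart field of a circular arc at its centre is B = μ₀Iφ/(4πR), with φ = 5.236 rad.
B = (4π×10⁻⁷ × 0.442 × 5.236) / (4π × 0.0773) = 2.99×10⁻⁶ T.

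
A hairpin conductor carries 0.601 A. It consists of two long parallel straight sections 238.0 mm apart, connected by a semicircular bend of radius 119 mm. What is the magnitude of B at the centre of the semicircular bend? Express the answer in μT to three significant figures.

The semicircular arc contributes B_arc = μ₀I·π/(4πR) = μ₀I/(4R) = 1.59×10⁻⁶ T.
Each semi-infinite lead is at perpendicular distance R = 0.119 m from the centre, with the perpendicular foot at its near end, so it contributes μ₀I/(4πR); both point the same way, together 1.01×10⁻⁶ T.
Arc and leads all point the same direction: B = 1.59×10⁻⁶ + 1.01×10⁻⁶ = 2.60×10⁻⁶ T.

B ≈ 2.60 μT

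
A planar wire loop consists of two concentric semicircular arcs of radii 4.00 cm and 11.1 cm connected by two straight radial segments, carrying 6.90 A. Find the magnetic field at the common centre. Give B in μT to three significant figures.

B ≈ 34.7 μT

The radial connectors point toward the centre, so dl × r̂ = 0 and they contribute nothing.
Each semicircle gives μ₀I/(4R): inner arc 5.42×10⁻⁵ T, outer arc 1.95×10⁻⁵ T.
The two arcs carry current in opposite angular senses, so their fields oppose: B = |5.42×10⁻⁵ − 1.95×10⁻⁵| = 3.47×10⁻⁵ T.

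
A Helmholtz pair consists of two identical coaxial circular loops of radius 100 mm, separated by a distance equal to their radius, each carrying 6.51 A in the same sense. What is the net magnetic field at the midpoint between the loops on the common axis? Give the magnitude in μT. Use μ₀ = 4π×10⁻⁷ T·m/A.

B ≈ 58.5 μT

Each loop contributes B = μ₀IR²/[2(R²+z²)^(3/2)] on the axis, with z measured from that loop.
Loop 1 (z = 0.05 m): B₁ = 2.93×10⁻⁵ T. Loop 2 (z = 0.05 m): B₂ = 2.93×10⁻⁵ T.
The fields add: B = B₁ + B₂ = 5.85×10⁻⁵ T.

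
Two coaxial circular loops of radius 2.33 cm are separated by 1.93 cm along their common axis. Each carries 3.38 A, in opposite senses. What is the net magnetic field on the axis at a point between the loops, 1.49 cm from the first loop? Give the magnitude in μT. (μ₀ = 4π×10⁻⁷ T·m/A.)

Each loop contributes B = μ₀IR²/[2(R²+z²)^(3/2)] on the axis, with z measured from that loop.
Loop 1 (z = 0.0149 m): B₁ = 5.45×10⁻⁵ T. Loop 2 (z = 0.0044 m): B₂ = 8.65×10⁻⁵ T.
The fields oppose: B = |B₁ − B₂| = 3.20×10⁻⁵ T.

B ≈ 32.0 μT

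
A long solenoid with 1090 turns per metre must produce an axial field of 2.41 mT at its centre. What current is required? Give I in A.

Inside a long solenoid B = μ₀nI with n = 1090 m⁻¹, so I = B/(μ₀n).
I = 2.41×10⁻³ / (4π×10⁻⁷ × 1090) = 1.76 A.

I ≈ 1.76 A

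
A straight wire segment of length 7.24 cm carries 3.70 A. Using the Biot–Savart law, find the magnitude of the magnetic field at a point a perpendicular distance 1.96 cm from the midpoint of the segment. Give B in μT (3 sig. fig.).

B ≈ 33.2 μT

For a finite straight segment, B = (μ₀I/4πd)(sinθ₁ + sinθ₂), where θ₁, θ₂ are the angles from the perpendicular to each end.
The perpendicular from the point meets the wire at its midpoint, so each end is L/2 = 0.0362 m away along the wire.
sinθ₁ = 0.0362/√(0.0362²+0.0196²) = 0.8794; sinθ₂ = 0.0362/√(0.0362²+0.0196²) = 0.8794.
B = (4π×10⁻⁷ × 3.70) / (4π × 0.0196) × (0.8794 + 0.8794) = 3.32×10⁻⁵ T.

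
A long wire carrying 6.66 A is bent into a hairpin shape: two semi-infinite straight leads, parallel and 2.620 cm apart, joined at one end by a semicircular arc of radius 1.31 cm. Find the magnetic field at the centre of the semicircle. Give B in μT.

The semicircular arc contributes B_arc = μ₀I·π/(4πR) = μ₀I/(4R) = 1.60×10⁻⁴ T.
Each semi-infinite lead is at perpendicular distance R = 0.0131 m from the centre, with the perpendicular foot at its near end, so it contributes μ₀I/(4πR); both point the same way, together 1.02×10⁻⁴ T.
Arc and leads all point the same direction: B = 1.60×10⁻⁴ + 1.02×10⁻⁴ = 2.61×10⁻⁴ T.

B ≈ 261 μT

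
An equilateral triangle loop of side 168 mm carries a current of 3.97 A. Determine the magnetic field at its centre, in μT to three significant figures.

B ≈ 42.5 μT

Each side is a finite straight segment at perpendicular distance d = a/(2 tan(π/3)) = 0.0485 m from the centre, with end-angles ±π/3.
One side contributes B₁ = (μ₀I/4πd)·2 sin(π/3) = 1.42×10⁻⁵ T.
All 3 sides add in the same direction: B = 3 × 1.42×10⁻⁵ = 4.25×10⁻⁵ T.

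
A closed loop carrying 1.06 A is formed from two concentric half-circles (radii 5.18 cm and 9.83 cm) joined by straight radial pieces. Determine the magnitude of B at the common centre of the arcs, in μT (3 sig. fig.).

The radial connectors point toward the centre, so dl × r̂ = 0 and they contribute nothing.
Each semicircle gives μ₀I/(4R): inner arc 6.43×10⁻⁶ T, outer arc 3.39×10⁻⁶ T.
The two arcs carry current in opposite angular senses, so their fields oppose: B = |6.43×10⁻⁶ − 3.39×10⁻⁶| = 3.04×10⁻⁶ T.

B ≈ 3.04 μT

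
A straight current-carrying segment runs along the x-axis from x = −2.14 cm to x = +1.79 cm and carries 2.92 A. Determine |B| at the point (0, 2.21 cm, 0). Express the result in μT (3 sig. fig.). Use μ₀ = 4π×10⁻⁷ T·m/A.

B ≈ 17.5 μT

For a finite straight segment, B = (μ₀I/4πd)(sinθ₁ + sinθ₂), where θ₁, θ₂ are the angles from the perpendicular to each end.
The perpendicular distance is d = 0.0221 m; the end-offsets along the wire are a = 0.0214 m and b = 0.0179 m.
sinθ₁ = 0.0214/√(0.0214²+0.0221²) = 0.6956; sinθ₂ = 0.0179/√(0.0179²+0.0221²) = 0.6294.
B = (4π×10⁻⁷ × 2.92) / (4π × 0.0221) × (0.6956 + 0.6294) = 1.75×10⁻⁵ T.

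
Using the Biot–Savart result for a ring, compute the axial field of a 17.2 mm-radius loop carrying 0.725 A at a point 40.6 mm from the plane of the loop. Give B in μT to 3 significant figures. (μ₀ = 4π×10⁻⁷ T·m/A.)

B ≈ 1.57 μT

On the axis of a circular loop, B = μ₀IR² / [2(R²+z²)^(3/2)].
R² + z² = (0.0172)² + (0.0406)² = 0.001944 m², and (R²+z²)^(3/2) = 8.57×10⁻⁵ m³.
B = (4π×10⁻⁷ × 0.725 × 0.0002958) / (2 × 8.57×10⁻⁵) = 1.57×10⁻⁶ T.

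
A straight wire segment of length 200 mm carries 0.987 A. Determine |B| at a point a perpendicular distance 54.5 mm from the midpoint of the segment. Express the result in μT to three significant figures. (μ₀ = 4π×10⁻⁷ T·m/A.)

For a finite straight segment, B = (μ₀I/4πd)(sinθ₁ + sinθ₂), where θ₁, θ₂ are the angles from the perpendicular to each end.
The perpendicular from the point meets the wire at its midpoint, so each end is L/2 = 0.1 m away along the wire.
sinθ₁ = 0.1/√(0.1²+0.0545²) = 0.8781; sinθ₂ = 0.1/√(0.1²+0.0545²) = 0.8781.
B = (4π×10⁻⁷ × 0.987) / (4π × 0.0545) × (0.8781 + 0.8781) = 3.18×10⁻⁶ T.

B ≈ 3.18 μT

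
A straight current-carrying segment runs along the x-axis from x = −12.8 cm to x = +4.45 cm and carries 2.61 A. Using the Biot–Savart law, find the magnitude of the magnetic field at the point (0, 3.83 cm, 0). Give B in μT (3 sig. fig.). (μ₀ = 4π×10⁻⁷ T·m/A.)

B ≈ 11.7 μT

For a finite straight segment, B = (μ₀I/4πd)(sinθ₁ + sinθ₂), where θ₁, θ₂ are the angles from the perpendicular to each end.
The perpendicular distance is d = 0.0383 m; the end-offsets along the wire are a = 0.128 m and b = 0.0445 m.
sinθ₁ = 0.128/√(0.128²+0.0383²) = 0.9580; sinθ₂ = 0.0445/√(0.0445²+0.0383²) = 0.7579.
B = (4π×10⁻⁷ × 2.61) / (4π × 0.0383) × (0.9580 + 0.7579) = 1.17×10⁻⁵ T.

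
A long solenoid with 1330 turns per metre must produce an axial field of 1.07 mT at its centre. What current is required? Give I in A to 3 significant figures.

Inside a long solenoid B = μ₀nI with n = 1330 m⁻¹, so I = B/(μ₀n).
I = 1.07×10⁻³ / (4π×10⁻⁷ × 1330) = 0.640 A.

I ≈ 0.640 A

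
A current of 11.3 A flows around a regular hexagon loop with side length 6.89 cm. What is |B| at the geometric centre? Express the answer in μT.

B ≈ 114 μT

Each side is a finite straight segment at perpendicular distance d = a/(2 tan(π/6)) = 0.05967 m from the centre, with end-angles ±π/6.
One side contributes B₁ = (μ₀I/4πd)·2 sin(π/6) = 1.89×10⁻⁵ T.
All 6 sides add in the same direction: B = 6 × 1.89×10⁻⁵ = 1.14×10⁻⁴ T.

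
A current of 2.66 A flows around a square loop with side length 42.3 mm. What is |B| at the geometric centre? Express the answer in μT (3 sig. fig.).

B ≈ 71.1 μT

Each side is a finite straight segment at perpendicular distance d = a/(2 tan(π/4)) = 0.02115 m from the centre, with end-angles ±π/4.
One side contributes B₁ = (μ₀I/4πd)·2 sin(π/4) = 1.78×10⁻⁵ T.
All 4 sides add in the same direction: B = 4 × 1.78×10⁻⁵ = 7.11×10⁻⁵ T.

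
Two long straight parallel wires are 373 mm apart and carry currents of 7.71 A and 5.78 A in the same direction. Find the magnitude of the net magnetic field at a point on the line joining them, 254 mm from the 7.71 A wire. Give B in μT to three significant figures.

B ≈ 3.64 μT

Each long wire gives B = μ₀I/(2πd). Distances are d₁ = 0.254 m and d₂ = 0.119 m.
B₁ = 6.07×10⁻⁶ T, B₂ = 9.71×10⁻⁶ T.
Between parallel currents the two contributions point in opposite directions, so they subtract. B = |B₁ − B₂| = |6.07×10⁻⁶ − 9.71×10⁻⁶| = 3.64×10⁻⁶ T.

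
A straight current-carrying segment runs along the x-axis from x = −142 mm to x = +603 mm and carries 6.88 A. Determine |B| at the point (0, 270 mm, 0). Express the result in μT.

B ≈ 3.51 μT

For a finite straight segment, B = (μ₀I/4πd)(sinθ₁ + sinθ₂), where θ₁, θ₂ are the angles from the perpendicular to each end.
The perpendicular distance is d = 0.27 m; the end-offsets along the wire are a = 0.142 m and b = 0.603 m.
sinθ₁ = 0.142/√(0.142²+0.27²) = 0.4655; sinθ₂ = 0.603/√(0.603²+0.27²) = 0.9127.
B = (4π×10⁻⁷ × 6.88) / (4π × 0.27) × (0.4655 + 0.9127) = 3.51×10⁻⁶ T.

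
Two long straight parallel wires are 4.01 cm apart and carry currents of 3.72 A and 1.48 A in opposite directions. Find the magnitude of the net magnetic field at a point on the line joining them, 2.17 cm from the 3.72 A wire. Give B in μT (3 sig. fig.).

B ≈ 50.4 μT

Each long wire gives B = μ₀I/(2πd). Distances are d₁ = 0.0217 m and d₂ = 0.0184 m.
B₁ = 3.43×10⁻⁵ T, B₂ = 1.61×10⁻⁵ T.
Between antiparallel currents both contributions point the same way, so they add. B = B₁ + B₂ = 3.43×10⁻⁵ + 1.61×10⁻⁵ = 5.04×10⁻⁵ T.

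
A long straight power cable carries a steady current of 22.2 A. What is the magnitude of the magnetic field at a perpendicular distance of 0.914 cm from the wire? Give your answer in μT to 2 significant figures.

B ≈ 490 μT

For an infinitely long straight wire, B = μ₀I/(2πd).
B = (4π×10⁻⁷ × 22.2) / (2π × 0.00914) = 4.86×10⁻⁴ T.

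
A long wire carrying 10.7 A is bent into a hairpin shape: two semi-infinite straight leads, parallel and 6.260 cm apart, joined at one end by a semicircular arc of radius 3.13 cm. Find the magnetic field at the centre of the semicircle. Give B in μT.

B ≈ 176 μT

The semicircular arc contributes B_arc = μ₀I·π/(4πR) = μ₀I/(4R) = 1.07×10⁻⁴ T.
Each semi-infinite lead is at perpendicular distance R = 0.0313 m from the centre, with the perpendicular foot at its near end, so it contributes μ₀I/(4πR); both point the same way, together 6.84×10⁻⁵ T.
Arc and leads all point the same direction: B = 1.07×10⁻⁴ + 6.84×10⁻⁵ = 1.76×10⁻⁴ T.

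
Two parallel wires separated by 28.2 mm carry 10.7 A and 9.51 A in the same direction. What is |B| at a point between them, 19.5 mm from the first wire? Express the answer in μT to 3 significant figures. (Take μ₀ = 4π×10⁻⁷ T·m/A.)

B ≈ 109 μT

Each long wire gives B = μ₀I/(2πd). Distances are d₁ = 0.0195 m and d₂ = 0.0087 m.
B₁ = 1.10×10⁻⁴ T, B₂ = 2.19×10⁻⁴ T.
Between parallel currents the two contributions point in opposite directions, so they subtract. B = |B₁ − B₂| = |1.10×10⁻⁴ − 2.19×10⁻⁴| = 1.09×10⁻⁴ T.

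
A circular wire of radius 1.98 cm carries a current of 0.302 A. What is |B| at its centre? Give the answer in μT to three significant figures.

B ≈ 9.58 μT

At the centre of a circular loop the Biot–Savart law gives B = μ₀I/(2R).
B = (4π×10⁻⁷ × 0.302) / (2 × 0.0198) = 9.58×10⁻⁶ T.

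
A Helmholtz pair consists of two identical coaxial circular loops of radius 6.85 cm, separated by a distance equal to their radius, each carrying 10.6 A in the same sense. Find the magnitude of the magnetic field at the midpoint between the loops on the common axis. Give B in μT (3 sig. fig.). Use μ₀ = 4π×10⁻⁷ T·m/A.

Each loop contributes B = μ₀IR²/[2(R²+z²)^(3/2)] on the axis, with z measured from that loop.
Loop 1 (z = 0.03425 m): B₁ = 6.96×10⁻⁵ T. Loop 2 (z = 0.03425 m): B₂ = 6.96×10⁻⁵ T.
The fields add: B = B₁ + B₂ = 1.39×10⁻⁴ T.

B ≈ 139 μT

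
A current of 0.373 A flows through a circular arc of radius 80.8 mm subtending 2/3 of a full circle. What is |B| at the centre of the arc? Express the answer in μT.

The Biot–Savart field of a circular arc at its centre is B = μ₀Iφ/(4πR), with φ = 4.189 rad.
B = (4π×10⁻⁷ × 0.373 × 4.189) / (4π × 0.0808) = 1.93×10⁻⁶ T.

B ≈ 1.93 μT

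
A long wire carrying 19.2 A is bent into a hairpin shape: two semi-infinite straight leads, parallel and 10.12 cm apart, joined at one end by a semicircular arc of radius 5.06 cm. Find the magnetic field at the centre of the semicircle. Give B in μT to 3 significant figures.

The semicircular arc contributes B_arc = μ₀I·π/(4πR) = μ₀I/(4R) = 1.19×10⁻⁴ T.
Each semi-infinite lead is at perpendicular distance R = 0.0506 m from the centre, with the perpendicular foot at its near end, so it contributes μ₀I/(4πR); both point the same way, together 7.59×10⁻⁵ T.
Arc and leads all point the same direction: B = 1.19×10⁻⁴ + 7.59×10⁻⁵ = 1.95×10⁻⁴ T.

B ≈ 195 μT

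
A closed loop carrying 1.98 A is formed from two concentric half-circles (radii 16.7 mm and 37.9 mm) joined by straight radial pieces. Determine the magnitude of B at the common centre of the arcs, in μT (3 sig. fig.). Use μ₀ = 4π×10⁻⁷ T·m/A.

The radial connectors point toward the centre, so dl × r̂ = 0 and they contribute nothing.
Each semicircle gives μ₀I/(4R): inner arc 3.72×10⁻⁵ T, outer arc 1.64×10⁻⁵ T.
The two arcs carry current in opposite angular senses, so their fields oppose: B = |3.72×10⁻⁵ − 1.64×10⁻⁵| = 2.08×10⁻⁵ T.

B ≈ 20.8 μT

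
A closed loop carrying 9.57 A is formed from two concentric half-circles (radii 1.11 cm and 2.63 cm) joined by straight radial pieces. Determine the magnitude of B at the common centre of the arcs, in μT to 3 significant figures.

The radial connectors point toward the centre, so dl × r̂ = 0 and they contribute nothing.
Each semicircle gives μ₀I/(4R): inner arc 2.71×10⁻⁴ T, outer arc 1.14×10⁻⁴ T.
The two arcs carry current in opposite angular senses, so their fields oppose: B = |2.71×10⁻⁴ − 1.14×10⁻⁴| = 1.57×10⁻⁴ T.

B ≈ 157 μT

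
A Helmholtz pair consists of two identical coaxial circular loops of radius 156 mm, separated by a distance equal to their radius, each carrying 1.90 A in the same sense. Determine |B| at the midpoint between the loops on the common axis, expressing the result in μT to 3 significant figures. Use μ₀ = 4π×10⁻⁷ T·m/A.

Each loop contributes B = μ₀IR²/[2(R²+z²)^(3/2)] on the axis, with z measured from that loop.
Loop 1 (z = 0.078 m): B₁ = 5.48×10⁻⁶ T. Loop 2 (z = 0.078 m): B₂ = 5.48×10⁻⁶ T.
The fields add: B = B₁ + B₂ = 1.10×10⁻⁵ T.

B ≈ 11.0 μT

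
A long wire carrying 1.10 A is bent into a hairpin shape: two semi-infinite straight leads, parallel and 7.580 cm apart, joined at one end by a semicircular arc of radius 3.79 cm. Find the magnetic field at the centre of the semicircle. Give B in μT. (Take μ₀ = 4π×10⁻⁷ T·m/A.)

B ≈ 14.9 μT

The semicircular arc contributes B_arc = μ₀I·π/(4πR) = μ₀I/(4R) = 9.12×10⁻⁶ T.
Each semi-infinite lead is at perpendicular distance R = 0.0379 m from the centre, with the perpendicular foot at its near end, so it contributes μ₀I/(4πR); both point the same way, together 5.80×10⁻⁶ T.
Arc and leads all point the same direction: B = 9.12×10⁻⁶ + 5.80×10⁻⁶ = 1.49×10⁻⁵ T.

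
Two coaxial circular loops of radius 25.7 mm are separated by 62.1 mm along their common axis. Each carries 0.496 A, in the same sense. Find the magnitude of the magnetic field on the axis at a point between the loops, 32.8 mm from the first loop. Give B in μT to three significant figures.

Each loop contributes B = μ₀IR²/[2(R²+z²)^(3/2)] on the axis, with z measured from that loop.
Loop 1 (z = 0.0328 m): B₁ = 2.84×10⁻⁶ T. Loop 2 (z = 0.0293 m): B₂ = 3.48×10⁻⁶ T.
The fields add: B = B₁ + B₂ = 6.32×10⁻⁶ T.

B ≈ 6.32 μT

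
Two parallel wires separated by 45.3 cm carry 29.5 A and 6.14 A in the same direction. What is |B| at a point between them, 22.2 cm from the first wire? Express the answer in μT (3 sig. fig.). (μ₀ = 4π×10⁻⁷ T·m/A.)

B ≈ 21.3 μT

Each long wire gives B = μ₀I/(2πd). Distances are d₁ = 0.222 m and d₂ = 0.231 m.
B₁ = 2.66×10⁻⁵ T, B₂ = 5.32×10⁻⁶ T.
Between parallel currents the two contributions point in opposite directions, so they subtract. B = |B₁ − B₂| = |2.66×10⁻⁵ − 5.32×10⁻⁶| = 2.13×10⁻⁵ T.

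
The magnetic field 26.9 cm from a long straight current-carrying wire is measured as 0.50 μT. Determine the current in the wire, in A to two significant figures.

I ≈ 0.67 A

For a long straight wire B = μ₀I/(2πd), so I = 2πdB/μ₀.
I = 2π × 0.269 × 5.00×10⁻⁷ / (4π×10⁻⁷) = 0.672 A.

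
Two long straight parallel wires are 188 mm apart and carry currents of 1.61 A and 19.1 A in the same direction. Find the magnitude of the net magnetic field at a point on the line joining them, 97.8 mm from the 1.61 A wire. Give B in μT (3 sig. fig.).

Each long wire gives B = μ₀I/(2πd). Distances are d₁ = 0.0978 m and d₂ = 0.0902 m.
B₁ = 3.29×10⁻⁶ T, B₂ = 4.24×10⁻⁵ T.
Between parallel currents the two contributions point in opposite directions, so they subtract. B = |B₁ − B₂| = |3.29×10⁻⁶ − 4.24×10⁻⁵| = 3.91×10⁻⁵ T.

B ≈ 39.1 μT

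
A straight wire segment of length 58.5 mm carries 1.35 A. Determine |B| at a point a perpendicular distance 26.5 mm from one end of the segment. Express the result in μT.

B ≈ 4.64 μT

For a finite straight segment, B = (μ₀I/4πd)(sinθ₁ + sinθ₂), where θ₁, θ₂ are the angles from the perpendicular to each end.
The perpendicular foot is at one end, so the two end-offsets along the wire are 0 and L = 0.0585 m.
sinθ₁ = 0/√(0²+0.0265²) = 0.0000; sinθ₂ = 0.0585/√(0.0585²+0.0265²) = 0.9109.
B = (4π×10⁻⁷ × 1.35) / (4π × 0.0265) × (0.0000 + 0.9109) = 4.64×10⁻⁶ T.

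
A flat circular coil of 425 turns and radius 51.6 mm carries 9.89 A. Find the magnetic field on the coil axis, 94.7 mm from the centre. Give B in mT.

B ≈ 5.61 mT

For an N-turn flat coil, B = Nμ₀IR²/[2(R²+z²)^(3/2)] with R = 0.0516 m, z = 0.0947 m.
B = 425 × 1.32×10⁻⁵ T = 5.61×10⁻³ T.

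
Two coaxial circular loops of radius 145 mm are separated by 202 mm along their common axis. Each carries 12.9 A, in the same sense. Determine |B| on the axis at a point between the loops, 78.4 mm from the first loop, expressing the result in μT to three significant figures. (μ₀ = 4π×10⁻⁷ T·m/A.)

Each loop contributes B = μ₀IR²/[2(R²+z²)^(3/2)] on the axis, with z measured from that loop.
Loop 1 (z = 0.0784 m): B₁ = 3.80×10⁻⁵ T. Loop 2 (z = 0.1236 m): B₂ = 2.46×10⁻⁵ T.
The fields add: B = B₁ + B₂ = 6.27×10⁻⁵ T.

B ≈ 62.7 μT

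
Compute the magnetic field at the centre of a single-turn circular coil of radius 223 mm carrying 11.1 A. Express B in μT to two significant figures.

At the centre of a circular loop the Biot–Savart law gives B = μ₀I/(2R).
B = (4π×10⁻⁷ × 11.1) / (2 × 0.223) = 3.13×10⁻⁵ T.

B ≈ 31 μT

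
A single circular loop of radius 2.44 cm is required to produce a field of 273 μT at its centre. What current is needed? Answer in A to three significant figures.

I ≈ 10.6 A

At the centre of a circular loop B = μ₀I/(2R), so I = 2RB/μ₀.
With R = 0.0244 m, I = 2 × 0.0244 × 2.73×10⁻⁴ / (4π×10⁻⁷) = 10.6 A.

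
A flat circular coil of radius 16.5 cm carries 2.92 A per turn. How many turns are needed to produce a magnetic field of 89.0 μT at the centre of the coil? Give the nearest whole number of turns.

For an N-turn coil, B = Nμ₀I/(2R). A single turn gives B₁ = 1.11×10⁻⁵ T with R = 0.165 m.
N = B/B₁ = 8.90×10⁻⁵ / 1.11×10⁻⁵ = 8.00.

N = 8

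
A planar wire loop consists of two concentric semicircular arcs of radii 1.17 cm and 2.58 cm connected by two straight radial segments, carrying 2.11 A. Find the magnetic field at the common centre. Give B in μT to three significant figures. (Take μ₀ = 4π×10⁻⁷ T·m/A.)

The radial connectors point toward the centre, so dl × r̂ = 0 and they contribute nothing.
Each semicircle gives μ₀I/(4R): inner arc 5.67×10⁻⁵ T, outer arc 2.57×10⁻⁵ T.
The two arcs carry current in opposite angular senses, so their fields oppose: B = |5.67×10⁻⁵ − 2.57×10⁻⁵| = 3.10×10⁻⁵ T.

B ≈ 31.0 μT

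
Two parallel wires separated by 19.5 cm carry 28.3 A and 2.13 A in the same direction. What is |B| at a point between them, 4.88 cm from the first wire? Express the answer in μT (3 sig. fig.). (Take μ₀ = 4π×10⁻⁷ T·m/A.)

Each long wire gives B = μ₀I/(2πd). Distances are d₁ = 0.0488 m and d₂ = 0.1462 m.
B₁ = 1.16×10⁻⁴ T, B₂ = 2.91×10⁻⁶ T.
Between parallel currents the two contributions point in opposite directions, so they subtract. B = |B₁ − B₂| = |1.16×10⁻⁴ − 2.91×10⁻⁶| = 1.13×10⁻⁴ T.

B ≈ 113 μT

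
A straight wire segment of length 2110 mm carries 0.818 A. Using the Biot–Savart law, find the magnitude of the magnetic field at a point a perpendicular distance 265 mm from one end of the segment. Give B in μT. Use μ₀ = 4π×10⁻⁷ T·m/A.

B ≈ 0.306 μT

For a finite straight segment, B = (μ₀I/4πd)(sinθ₁ + sinθ₂), where θ₁, θ₂ are the angles from the perpendicular to each end.
The perpendicular foot is at one end, so the two end-offsets along the wire are 0 and L = 2.11 m.
sinθ₁ = 0/√(0²+0.265²) = 0.0000; sinθ₂ = 2.11/√(2.11²+0.265²) = 0.9922.
B = (4π×10⁻⁷ × 0.818) / (4π × 0.265) × (0.0000 + 0.9922) = 3.06×10⁻⁷ T.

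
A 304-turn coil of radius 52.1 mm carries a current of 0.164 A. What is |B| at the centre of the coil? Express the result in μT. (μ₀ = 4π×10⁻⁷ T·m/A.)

B ≈ 601 μT

For an N-turn flat coil, B = Nμ₀I/(2R) with R = 0.0521 m.
B = 304 × 1.98×10⁻⁶ T = 6.01×10⁻⁴ T.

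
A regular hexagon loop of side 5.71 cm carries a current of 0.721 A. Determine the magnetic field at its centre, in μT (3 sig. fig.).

B ≈ 8.75 μT

Each side is a finite straight segment at perpendicular distance d = a/(2 tan(π/6)) = 0.04945 m from the centre, with end-angles ±π/6.
One side contributes B₁ = (μ₀I/4πd)·2 sin(π/6) = 1.46×10⁻⁶ T.
All 6 sides add in the same direction: B = 6 × 1.46×10⁻⁶ = 8.75×10⁻⁶ T.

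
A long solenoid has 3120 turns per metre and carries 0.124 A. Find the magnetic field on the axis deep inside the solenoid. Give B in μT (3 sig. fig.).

B ≈ 486 μT

Inside a long solenoid, B = μ₀nI with n = 3120 turns/m.
B = 4π×10⁻⁷ × 3120 × 0.124 = 4.86×10⁻⁴ T.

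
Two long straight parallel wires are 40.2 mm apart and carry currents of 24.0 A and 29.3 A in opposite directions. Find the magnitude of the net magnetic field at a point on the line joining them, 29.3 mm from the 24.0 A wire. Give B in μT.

Each long wire gives B = μ₀I/(2πd). Distances are d₁ = 0.0293 m and d₂ = 0.0109 m.
B₁ = 1.64×10⁻⁴ T, B₂ = 5.38×10⁻⁴ T.
Between antiparallel currents both contributions point the same way, so they add. B = B₁ + B₂ = 1.64×10⁻⁴ + 5.38×10⁻⁴ = 7.01×10⁻⁴ T.

B ≈ 701 μT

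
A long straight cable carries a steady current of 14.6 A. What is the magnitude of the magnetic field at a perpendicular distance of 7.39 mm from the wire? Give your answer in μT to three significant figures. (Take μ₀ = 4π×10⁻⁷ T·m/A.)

B ≈ 395 μT

For an infinitely long straight wire, B = μ₀I/(2πd).
B = (4π×10⁻⁷ × 14.6) / (2π × 0.00739) = 3.95×10⁻⁴ T.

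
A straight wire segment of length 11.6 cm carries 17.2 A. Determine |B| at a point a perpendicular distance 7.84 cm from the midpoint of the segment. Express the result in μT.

B ≈ 26.1 μT

For a finite straight segment, B = (μ₀I/4πd)(sinθ₁ + sinθ₂), where θ₁, θ₂ are the angles from the perpendicular to each end.
The perpendicular from the point meets the wire at its midpoint, so each end is L/2 = 0.058 m away along the wire.
sinθ₁ = 0.058/√(0.058²+0.0784²) = 0.5947; sinθ₂ = 0.058/√(0.058²+0.0784²) = 0.5947.
B = (4π×10⁻⁷ × 17.2) / (4π × 0.0784) × (0.5947 + 0.5947) = 2.61×10⁻⁵ T.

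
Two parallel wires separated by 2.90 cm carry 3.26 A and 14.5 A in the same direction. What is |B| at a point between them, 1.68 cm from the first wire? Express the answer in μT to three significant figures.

B ≈ 199 μT

Each long wire gives B = μ₀I/(2πd). Distances are d₁ = 0.0168 m and d₂ = 0.0122 m.
B₁ = 3.88×10⁻⁵ T, B₂ = 2.38×10⁻⁴ T.
Between parallel currents the two contributions point in opposite directions, so they subtract. B = |B₁ − B₂| = |3.88×10⁻⁵ − 2.38×10⁻⁴| = 1.99×10⁻⁴ T.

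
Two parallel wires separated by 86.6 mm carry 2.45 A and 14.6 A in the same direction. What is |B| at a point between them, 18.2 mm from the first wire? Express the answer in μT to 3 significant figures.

Each long wire gives B = μ₀I/(2πd). Distances are d₁ = 0.0182 m and d₂ = 0.0684 m.
B₁ = 2.69×10⁻⁵ T, B₂ = 4.27×10⁻⁵ T.
Between parallel currents the two contributions point in opposite directions, so they subtract. B = |B₁ − B₂| = |2.69×10⁻⁵ − 4.27×10⁻⁵| = 1.58×10⁻⁵ T.

B ≈ 15.8 μT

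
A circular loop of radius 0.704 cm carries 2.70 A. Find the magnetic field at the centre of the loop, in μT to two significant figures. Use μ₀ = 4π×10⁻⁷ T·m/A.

At the centre of a circular loop the Biot–Savart law gives B = μ₀I/(2R).
B = (4π×10⁻⁷ × 2.70) / (2 × 0.00704) = 2.41×10⁻⁴ T.

B ≈ 240 μT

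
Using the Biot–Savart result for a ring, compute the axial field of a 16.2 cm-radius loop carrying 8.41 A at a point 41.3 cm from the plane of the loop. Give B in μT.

B ≈ 1.59 μT

On the axis of a circular loop, B = μ₀IR² / [2(R²+z²)^(3/2)].
R² + z² = (0.162)² + (0.413)² = 0.1968 m², and (R²+z²)^(3/2) = 8.73×10⁻² m³.
B = (4π×10⁻⁷ × 8.41 × 0.02624) / (2 × 8.73×10⁻²) = 1.59×10⁻⁶ T.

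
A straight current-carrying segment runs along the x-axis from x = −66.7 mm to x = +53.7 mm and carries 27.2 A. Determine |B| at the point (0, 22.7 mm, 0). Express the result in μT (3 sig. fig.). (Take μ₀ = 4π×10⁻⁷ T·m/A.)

B ≈ 224 μT

For a finite straight segment, B = (μ₀I/4πd)(sinθ₁ + sinθ₂), where θ₁, θ₂ are the angles from the perpendicular to each end.
The perpendicular distance is d = 0.0227 m; the end-offsets along the wire are a = 0.0667 m and b = 0.0537 m.
sinθ₁ = 0.0667/√(0.0667²+0.0227²) = 0.9467; sinθ₂ = 0.0537/√(0.0537²+0.0227²) = 0.9211.
B = (4π×10⁻⁷ × 27.2) / (4π × 0.0227) × (0.9467 + 0.9211) = 2.24×10⁻⁴ T.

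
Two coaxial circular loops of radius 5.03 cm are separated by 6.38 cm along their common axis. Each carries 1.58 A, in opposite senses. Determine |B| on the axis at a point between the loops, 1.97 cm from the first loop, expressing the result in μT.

Each loop contributes B = μ₀IR²/[2(R²+z²)^(3/2)] on the axis, with z measured from that loop.
Loop 1 (z = 0.0197 m): B₁ = 1.59×10⁻⁵ T. Loop 2 (z = 0.0441 m): B₂ = 8.39×10⁻⁶ T.
The fields oppose: B = |B₁ − B₂| = 7.54×10⁻⁶ T.

B ≈ 7.54 μT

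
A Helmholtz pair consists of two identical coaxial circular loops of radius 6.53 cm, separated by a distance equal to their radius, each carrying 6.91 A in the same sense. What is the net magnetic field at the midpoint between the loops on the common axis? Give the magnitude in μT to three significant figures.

Each loop contributes B = μ₀IR²/[2(R²+z²)^(3/2)] on the axis, with z measured from that loop.
Loop 1 (z = 0.03265 m): B₁ = 4.76×10⁻⁵ T. Loop 2 (z = 0.03265 m): B₂ = 4.76×10⁻⁵ T.
The fields add: B = B₁ + B₂ = 9.52×10⁻⁵ T.

B ≈ 95.2 μT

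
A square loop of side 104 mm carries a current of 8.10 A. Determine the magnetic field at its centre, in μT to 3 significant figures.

Each side is a finite straight segment at perpendicular distance d = a/(2 tan(π/4)) = 0.052 m from the centre, with end-angles ±π/4.
One side contributes B₁ = (μ₀I/4πd)·2 sin(π/4) = 2.20×10⁻⁵ T.
All 4 sides add in the same direction: B = 4 × 2.20×10⁻⁵ = 8.81×10⁻⁵ T.

B ≈ 88.1 μT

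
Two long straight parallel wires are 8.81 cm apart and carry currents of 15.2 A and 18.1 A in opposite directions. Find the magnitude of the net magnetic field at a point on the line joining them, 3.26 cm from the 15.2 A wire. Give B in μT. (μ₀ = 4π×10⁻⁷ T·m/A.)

B ≈ 158 μT

Each long wire gives B = μ₀I/(2πd). Distances are d₁ = 0.0326 m and d₂ = 0.0555 m.
B₁ = 9.33×10⁻⁵ T, B₂ = 6.52×10⁻⁵ T.
Between antiparallel currents both contributions point the same way, so they add. B = B₁ + B₂ = 9.33×10⁻⁵ + 6.52×10⁻⁵ = 1.58×10⁻⁴ T.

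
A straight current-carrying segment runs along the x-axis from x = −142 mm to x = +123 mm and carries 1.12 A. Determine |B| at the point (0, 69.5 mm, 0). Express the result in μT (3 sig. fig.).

For a finite straight segment, B = (μ₀I/4πd)(sinθ₁ + sinθ₂), where θ₁, θ₂ are the angles from the perpendicular to each end.
The perpendicular distance is d = 0.0695 m; the end-offsets along the wire are a = 0.142 m and b = 0.123 m.
sinθ₁ = 0.142/√(0.142²+0.0695²) = 0.8982; sinθ₂ = 0.123/√(0.123²+0.0695²) = 0.8706.
B = (4π×10⁻⁷ × 1.12) / (4π × 0.0695) × (0.8982 + 0.8706) = 2.85×10⁻⁶ T.

B ≈ 2.85 μT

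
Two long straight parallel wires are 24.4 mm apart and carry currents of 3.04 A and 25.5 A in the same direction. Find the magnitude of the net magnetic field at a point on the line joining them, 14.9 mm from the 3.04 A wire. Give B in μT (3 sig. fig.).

B ≈ 496 μT

Each long wire gives B = μ₀I/(2πd). Distances are d₁ = 0.0149 m and d₂ = 0.0095 m.
B₁ = 4.08×10⁻⁵ T, B₂ = 5.37×10⁻⁴ T.
Between parallel currents the two contributions point in opposite directions, so they subtract. B = |B₁ − B₂| = |4.08×10⁻⁵ − 5.37×10⁻⁴| = 4.96×10⁻⁴ T.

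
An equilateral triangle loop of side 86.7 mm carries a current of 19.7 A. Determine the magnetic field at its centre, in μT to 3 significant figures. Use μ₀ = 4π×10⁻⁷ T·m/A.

B ≈ 409 μT

Each side is a finite straight segment at perpendicular distance d = a/(2 tan(π/3)) = 0.02503 m from the centre, with end-angles ±π/3.
One side contributes B₁ = (μ₀I/4πd)·2 sin(π/3) = 1.36×10⁻⁴ T.
All 3 sides add in the same direction: B = 3 × 1.36×10⁻⁴ = 4.09×10⁻⁴ T.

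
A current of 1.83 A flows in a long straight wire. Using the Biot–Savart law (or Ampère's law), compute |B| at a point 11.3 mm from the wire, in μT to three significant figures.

For an infinitely long straight wire, B = μ₀I/(2πd).
B = (4π×10⁻⁷ × 1.83) / (2π × 0.0113) = 3.24×10⁻⁵ T.

B ≈ 32.4 μT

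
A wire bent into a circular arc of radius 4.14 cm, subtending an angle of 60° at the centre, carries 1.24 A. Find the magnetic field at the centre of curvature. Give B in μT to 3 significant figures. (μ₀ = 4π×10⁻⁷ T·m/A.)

The Biot–Savart field of a circular arc at its centre is B = μ₀Iφ/(4πR), with φ = 1.047 rad.
B = (4π×10⁻⁷ × 1.24 × 1.047) / (4π × 0.0414) = 3.14×10⁻⁶ T.

B ≈ 3.14 μT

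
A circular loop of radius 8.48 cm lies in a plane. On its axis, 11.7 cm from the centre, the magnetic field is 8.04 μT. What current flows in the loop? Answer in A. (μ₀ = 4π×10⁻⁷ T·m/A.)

I ≈ 5.37 A

On the axis of a loop, B = μ₀IR²/[2(R²+z²)^(3/2)], so I = 2B(R²+z²)^(3/2)/(μ₀R²).
R² + z² = 0.007191 + 0.01369 = 0.02088 m²; raised to 3/2 gives 3.02×10⁻³ m³.
I = 2 × 8.04×10⁻⁶ × 3.02×10⁻³ / (1.26×10⁻⁶ × 0.007191) = 5.37 A.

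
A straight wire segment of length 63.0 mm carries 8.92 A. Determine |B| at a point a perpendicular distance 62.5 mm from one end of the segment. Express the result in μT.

For a finite straight segment, B = (μ₀I/4πd)(sinθ₁ + sinθ₂), where θ₁, θ₂ are the angles from the perpendicular to each end.
The perpendicular foot is at one end, so the two end-offsets along the wire are 0 and L = 0.063 m.
sinθ₁ = 0/√(0²+0.0625²) = 0.0000; sinθ₂ = 0.063/√(0.063²+0.0625²) = 0.7099.
B = (4π×10⁻⁷ × 8.92) / (4π × 0.0625) × (0.0000 + 0.7099) = 1.01×10⁻⁵ T.

B ≈ 10.1 μT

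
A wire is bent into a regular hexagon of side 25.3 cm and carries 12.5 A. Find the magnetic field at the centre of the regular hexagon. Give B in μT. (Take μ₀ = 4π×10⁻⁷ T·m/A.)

Each side is a finite straight segment at perpendicular distance d = a/(2 tan(π/6)) = 0.2191 m from the centre, with end-angles ±π/6.
One side contributes B₁ = (μ₀I/4πd)·2 sin(π/6) = 5.71×10⁻⁶ T.
All 6 sides add in the same direction: B = 6 × 5.71×10⁻⁶ = 3.42×10⁻⁵ T.

B ≈ 34.2 μT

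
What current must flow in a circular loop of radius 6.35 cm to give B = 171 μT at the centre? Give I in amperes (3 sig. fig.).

At the centre of a circular loop B = μ₀I/(2R), so I = 2RB/μ₀.
With R = 0.0635 m, I = 2 × 0.0635 × 1.71×10⁻⁴ / (4π×10⁻⁷) = 17.3 A.

I ≈ 17.3 A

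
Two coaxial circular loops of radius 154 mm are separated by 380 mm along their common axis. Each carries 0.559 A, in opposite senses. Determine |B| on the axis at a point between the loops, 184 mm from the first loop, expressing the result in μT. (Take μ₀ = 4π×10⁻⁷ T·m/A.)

B ≈ 0.0651 μT

Each loop contributes B = μ₀IR²/[2(R²+z²)^(3/2)] on the axis, with z measured from that loop.
Loop 1 (z = 0.184 m): B₁ = 6.03×10⁻⁷ T. Loop 2 (z = 0.196 m): B₂ = 5.38×10⁻⁷ T.
The fields oppose: B = |B₁ − B₂| = 6.51×10⁻⁸ T.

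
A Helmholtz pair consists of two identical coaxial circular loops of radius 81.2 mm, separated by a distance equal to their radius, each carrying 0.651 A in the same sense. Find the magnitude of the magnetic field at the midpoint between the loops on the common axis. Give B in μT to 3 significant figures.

B ≈ 7.21 μT

Each loop contributes B = μ₀IR²/[2(R²+z²)^(3/2)] on the axis, with z measured from that loop.
Loop 1 (z = 0.0406 m): B₁ = 3.60×10⁻⁶ T. Loop 2 (z = 0.0406 m): B₂ = 3.60×10⁻⁶ T.
The fields add: B = B₁ + B₂ = 7.21×10⁻⁶ T.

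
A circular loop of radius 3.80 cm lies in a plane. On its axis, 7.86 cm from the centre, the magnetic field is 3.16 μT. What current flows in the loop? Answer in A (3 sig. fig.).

I ≈ 2.32 A

On the axis of a loop, B = μ₀IR²/[2(R²+z²)^(3/2)], so I = 2B(R²+z²)^(3/2)/(μ₀R²).
R² + z² = 0.001444 + 0.006178 = 0.007622 m²; raised to 3/2 gives 6.65×10⁻⁴ m³.
I = 2 × 3.16×10⁻⁶ × 6.65×10⁻⁴ / (1.26×10⁻⁶ × 0.001444) = 2.32 A.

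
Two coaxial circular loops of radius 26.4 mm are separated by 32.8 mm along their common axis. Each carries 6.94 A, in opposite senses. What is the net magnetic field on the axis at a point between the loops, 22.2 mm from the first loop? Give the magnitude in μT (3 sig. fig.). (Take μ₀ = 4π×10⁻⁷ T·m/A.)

B ≈ 57.9 μT

Each loop contributes B = μ₀IR²/[2(R²+z²)^(3/2)] on the axis, with z measured from that loop.
Loop 1 (z = 0.0222 m): B₁ = 7.41×10⁻⁵ T. Loop 2 (z = 0.0106 m): B₂ = 1.32×10⁻⁴ T.
The fields oppose: B = |B₁ − B₂| = 5.79×10⁻⁵ T.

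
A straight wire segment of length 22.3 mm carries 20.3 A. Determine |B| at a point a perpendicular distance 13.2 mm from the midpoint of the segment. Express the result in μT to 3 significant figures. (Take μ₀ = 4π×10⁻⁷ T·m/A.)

For a finite straight segment, B = (μ₀I/4πd)(sinθ₁ + sinθ₂), where θ₁, θ₂ are the angles from the perpendicular to each end.
The perpendicular from the point meets the wire at its midpoint, so each end is L/2 = 0.01115 m away along the wire.
sinθ₁ = 0.01115/√(0.01115²+0.0132²) = 0.6453; sinθ₂ = 0.01115/√(0.01115²+0.0132²) = 0.6453.
B = (4π×10⁻⁷ × 20.3) / (4π × 0.0132) × (0.6453 + 0.6453) = 1.98×10⁻⁴ T.

B ≈ 198 μT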